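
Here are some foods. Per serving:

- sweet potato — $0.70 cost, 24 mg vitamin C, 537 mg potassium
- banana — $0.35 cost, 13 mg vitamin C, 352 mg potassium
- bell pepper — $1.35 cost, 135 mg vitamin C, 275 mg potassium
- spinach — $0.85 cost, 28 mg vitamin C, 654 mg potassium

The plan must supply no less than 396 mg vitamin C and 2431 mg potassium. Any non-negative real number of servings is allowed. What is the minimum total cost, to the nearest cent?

$5.06

For a min-cost LP with two ≥-constraints, a basic feasible solution has at most two positive variables.
sweet potato only: max(396/24, 2431/537) = 16.5 servings → $11.55.
banana only: max(396/13, 2431/352) = 30.46 servings → $10.66.
bell pepper only: max(396/135, 2431/275) = 8.84 servings → $11.93.
spinach only: max(396/28, 2431/654) = 14.14 servings → $12.02.
sweet potato + banana: intersection lies outside the first quadrant.
sweet potato + bell pepper with both tight: 3.328 servings and 2.342 servings → $5.49.
sweet potato + spinach with both targets exact would need a negative amount; discard.
banana + bell pepper with both tight: 4.99 servings and 2.453 servings → $5.06.
banana + spinach: intersection lies outside the first quadrant.
bell pepper + spinach with both tight: 2.369 servings and 2.721 servings → $5.51.
So the least-cost plan costs $5.06.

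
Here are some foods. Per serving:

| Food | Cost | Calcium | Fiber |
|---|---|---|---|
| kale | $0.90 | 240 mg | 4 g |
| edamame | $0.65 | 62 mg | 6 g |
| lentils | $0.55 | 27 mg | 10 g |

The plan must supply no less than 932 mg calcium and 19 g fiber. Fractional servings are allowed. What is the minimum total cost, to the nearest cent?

kale only: max(932/240, 19/4) = 4.75 servings → $4.28.
edamame only: max(932/62, 19/6) = 15.03 servings → $9.77.
lentils only: max(932/27, 19/10) = 34.52 servings → $18.99.
kale + edamame with both tight: 3.703 servings and 0.698 servings → $3.79.
kale + lentils with both tight: 3.842 servings and 0.363 servings → $3.66.
edamame + lentils: intersection lies outside the first quadrant.
Cheapest feasible corner: $3.66.

$3.66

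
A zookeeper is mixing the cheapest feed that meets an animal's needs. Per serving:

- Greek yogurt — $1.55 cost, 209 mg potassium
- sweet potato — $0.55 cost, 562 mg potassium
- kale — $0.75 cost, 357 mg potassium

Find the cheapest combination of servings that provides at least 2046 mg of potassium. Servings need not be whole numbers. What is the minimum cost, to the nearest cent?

Cost per mg of potassium: sweet potato $0.0010, kale $0.0021, Greek yogurt $0.0074.
With no serving limits, use only sweet potato: 2046 mg / 562 mg = 3.641 servings × $0.55 = $2.00.

$2.00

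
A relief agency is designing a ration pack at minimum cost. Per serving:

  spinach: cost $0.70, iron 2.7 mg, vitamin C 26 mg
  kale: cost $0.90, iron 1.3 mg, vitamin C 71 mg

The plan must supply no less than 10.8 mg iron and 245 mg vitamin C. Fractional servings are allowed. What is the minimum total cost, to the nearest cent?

Check every corner: each single food scaled to meet both minima, and each pair solved so both constraints bind.
spinach only: max(10.8/2.7, 245/26) = 9.423 servings → $6.60.
kale only: max(10.8/1.3, 245/71) = 8.308 servings → $7.48.
spinach + kale with both tight: 2.839 servings and 2.411 servings → $4.16.
Cheapest feasible corner: $4.16.

$4.16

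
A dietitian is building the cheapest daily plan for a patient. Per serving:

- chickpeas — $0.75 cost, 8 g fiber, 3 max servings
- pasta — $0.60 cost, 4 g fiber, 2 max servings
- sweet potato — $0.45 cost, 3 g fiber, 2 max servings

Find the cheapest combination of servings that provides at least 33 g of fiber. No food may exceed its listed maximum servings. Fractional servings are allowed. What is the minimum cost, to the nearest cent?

$3.60

Cost per g of fiber: chickpeas $0.0938, pasta $0.1500, sweet potato $0.1500.
Take 3 servings of chickpeas: +24.0 g fiber for $2.25 (total $2.25, still need 9.0 g).
Take 2 servings of pasta: +8.0 g fiber for $1.20 (total $3.45, still need 1.0 g).
Take 0.3333 servings of sweet potato: +1.0 g fiber for $0.15 (total $3.60, still need 0.0 g).
Greedy by cheapest-per-g is optimal for a single linear constraint, so the minimum cost is $3.60.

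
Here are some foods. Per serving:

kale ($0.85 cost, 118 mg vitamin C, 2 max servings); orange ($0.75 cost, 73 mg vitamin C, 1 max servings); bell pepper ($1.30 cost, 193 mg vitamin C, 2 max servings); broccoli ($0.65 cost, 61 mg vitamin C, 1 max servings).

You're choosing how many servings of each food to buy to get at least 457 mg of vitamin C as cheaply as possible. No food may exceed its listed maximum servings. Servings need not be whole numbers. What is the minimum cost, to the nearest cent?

$3.11

Cost per mg of vitamin C: bell pepper $0.0067, kale $0.0072, orange $0.0103, broccoli $0.0107.
Take 2 servings of bell pepper: +386.0 mg vitamin C for $2.60 (total $2.60, still need 71.0 mg).
Take 0.6017 servings of kale: +71.0 mg vitamin C for $0.51 (total $3.11, still need 0.0 mg).
Filling from the cheapest source first is optimal under one linear minimum: $3.11.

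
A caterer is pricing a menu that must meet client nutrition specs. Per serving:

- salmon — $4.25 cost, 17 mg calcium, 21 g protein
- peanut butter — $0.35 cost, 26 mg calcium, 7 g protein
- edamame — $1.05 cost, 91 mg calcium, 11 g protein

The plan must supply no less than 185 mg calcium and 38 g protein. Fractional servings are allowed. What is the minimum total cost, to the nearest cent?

salmon only: max(185/17, 38/21) = 10.88 servings → $46.25.
peanut butter only: max(185/26, 38/7) = 7.115 servings → $2.49.
edamame only: max(185/91, 38/11) = 3.455 servings → $3.63.
salmon + peanut butter: intersection lies outside the first quadrant.
salmon + edamame with both tight: 0.8254 servings and 1.879 servings → $5.48.
peanut butter + edamame with both tight: 4.054 servings and 0.8746 servings → $2.34.
The minimum over all feasible corners is $2.34.

$2.34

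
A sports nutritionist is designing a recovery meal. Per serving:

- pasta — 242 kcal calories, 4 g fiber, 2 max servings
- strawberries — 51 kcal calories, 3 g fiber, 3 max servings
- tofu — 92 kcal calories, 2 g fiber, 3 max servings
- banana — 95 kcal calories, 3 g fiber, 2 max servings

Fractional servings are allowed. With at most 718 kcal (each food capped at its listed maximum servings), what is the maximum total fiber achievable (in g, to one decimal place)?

Fiber per kcal: strawberries 0.05882, banana 0.03158, tofu 0.02174, pasta 0.01653.
Take 3 servings of strawberries: uses 153 kcal, +9.0 g fiber (running total 9.0 g).
Take 2 servings of banana: uses 190 kcal, +6.0 g fiber (running total 15.0 g).
Take 3 servings of tofu: uses 276 kcal, +6.0 g fiber (running total 21.0 g).
Take 0.4091 servings of pasta: uses 99 kcal, +1.6 g fiber (running total 22.6 g).
Greedy by best ratio exhausts the calories allowance optimally: 22.6 g.

22.6 g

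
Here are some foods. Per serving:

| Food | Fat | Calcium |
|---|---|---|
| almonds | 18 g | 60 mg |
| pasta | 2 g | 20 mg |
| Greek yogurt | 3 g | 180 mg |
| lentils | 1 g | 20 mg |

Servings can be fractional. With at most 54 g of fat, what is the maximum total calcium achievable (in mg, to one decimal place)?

Calcium per g fat: Greek yogurt 60, lentils 20, pasta 10, almonds 3.333.
With no serving limits, spend the whole fat allowance on Greek yogurt: 54 g / 3 g × 180 mg = 3240.0 mg.

3240.0 mg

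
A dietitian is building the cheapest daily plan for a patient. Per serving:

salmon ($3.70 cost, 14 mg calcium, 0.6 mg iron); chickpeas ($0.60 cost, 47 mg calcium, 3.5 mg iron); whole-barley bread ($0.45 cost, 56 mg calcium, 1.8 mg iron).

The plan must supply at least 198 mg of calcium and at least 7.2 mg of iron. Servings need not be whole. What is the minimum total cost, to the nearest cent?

For a min-cost LP with two ≥-constraints, a basic feasible solution has at most two positive variables.
salmon only: max(198/14, 7.2/0.6) = 14.14 servings → $52.33.
chickpeas only: max(198/47, 7.2/3.5) = 4.213 servings → $2.53.
whole-barley bread only: max(198/56, 7.2/1.8) = 4 servings → $1.80.
salmon + chickpeas with both targets exact would need a negative amount; discard.
salmon + whole-barley bread with both tight: 5.571 servings and 2.143 servings → $21.58.
chickpeas + whole-barley bread with both tight: 0.4201 servings and 3.183 servings → $1.68.
Cheapest feasible corner: $1.68.

$1.68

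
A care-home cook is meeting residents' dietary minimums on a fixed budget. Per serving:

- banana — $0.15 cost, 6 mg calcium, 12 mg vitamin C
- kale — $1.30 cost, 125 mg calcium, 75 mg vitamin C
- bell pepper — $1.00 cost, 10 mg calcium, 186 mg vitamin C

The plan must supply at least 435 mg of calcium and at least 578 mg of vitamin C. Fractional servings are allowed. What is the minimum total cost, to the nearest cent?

$6.10

Two binding constraints pin down two serving amounts, so the optimal mix uses at most two foods. The candidates are each food alone (scaled to the tighter of calcium/vitamin C) and each pair with both constraints tight.
banana only: max(435/6, 578/12) = 72.5 servings → $10.88.
kale only: max(435/125, 578/75) = 7.707 servings → $10.02.
bell pepper only: max(435/10, 578/186) = 43.5 servings → $43.50.
banana + kale with both tight: 37.74 servings and 1.669 servings → $7.83.
banana + bell pepper: intersection lies outside the first quadrant.
kale + bell pepper with both tight: 3.339 servings and 1.761 servings → $6.10.
The minimum over all feasible corners is $6.10.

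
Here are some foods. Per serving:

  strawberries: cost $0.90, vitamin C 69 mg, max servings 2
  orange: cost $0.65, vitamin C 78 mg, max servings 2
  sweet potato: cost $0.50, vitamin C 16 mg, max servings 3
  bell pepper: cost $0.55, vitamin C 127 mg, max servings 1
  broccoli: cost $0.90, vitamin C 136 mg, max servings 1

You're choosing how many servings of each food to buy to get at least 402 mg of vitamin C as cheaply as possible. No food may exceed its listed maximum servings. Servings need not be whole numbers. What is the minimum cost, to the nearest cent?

$2.61

Cost per mg of vitamin C: bell pepper $0.0043, broccoli $0.0066, orange $0.0083, strawberries $0.0130, sweet potato $0.0312.
Take 1 serving of bell pepper: +127.0 mg vitamin C for $0.55 (total $0.55, still need 275.0 mg).
Take 1 serving of broccoli: +136.0 mg vitamin C for $0.90 (total $1.45, still need 139.0 mg).
Take 1.782 servings of orange: +139.0 mg vitamin C for $1.16 (total $2.61, still need 0.0 mg).
Filling from the cheapest source first is optimal under one linear minimum: $2.61.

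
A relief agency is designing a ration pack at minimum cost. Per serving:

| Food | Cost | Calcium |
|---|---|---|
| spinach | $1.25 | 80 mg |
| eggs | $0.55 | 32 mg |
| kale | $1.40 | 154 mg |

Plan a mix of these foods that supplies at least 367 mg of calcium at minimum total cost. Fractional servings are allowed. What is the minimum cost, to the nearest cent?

Cost per mg of calcium: kale $0.0091, spinach $0.0156, eggs $0.0172.
With no serving limits, use only kale: 367 mg / 154 mg = 2.383 servings × $1.40 = $3.34.

$3.34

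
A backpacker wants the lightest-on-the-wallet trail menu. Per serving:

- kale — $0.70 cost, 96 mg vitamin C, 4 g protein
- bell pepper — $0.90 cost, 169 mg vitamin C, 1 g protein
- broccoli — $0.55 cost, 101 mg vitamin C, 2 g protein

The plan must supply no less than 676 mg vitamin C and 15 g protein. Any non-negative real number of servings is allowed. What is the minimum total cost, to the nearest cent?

$3.82

With two linear requirements the optimum uses one or two foods; enumerate the corners.
kale only: max(676/96, 15/4) = 7.042 servings → $4.93.
bell pepper only: max(676/169, 15/1) = 15 servings → $13.50.
broccoli only: max(676/101, 15/2) = 7.5 servings → $4.12.
kale + bell pepper with both tight: 3.205 servings and 2.179 servings → $4.21.
kale + broccoli with both tight: 0.7689 servings and 5.962 servings → $3.82.
bell pepper + broccoli: intersection lies outside the first quadrant.
The minimum over all feasible corners is $3.82.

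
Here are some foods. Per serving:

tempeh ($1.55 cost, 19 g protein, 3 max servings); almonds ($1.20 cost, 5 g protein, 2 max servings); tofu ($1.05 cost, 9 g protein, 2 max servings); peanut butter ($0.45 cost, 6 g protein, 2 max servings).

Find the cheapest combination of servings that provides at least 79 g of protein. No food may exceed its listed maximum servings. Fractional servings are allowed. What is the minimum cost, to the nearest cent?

Cost per g of protein: peanut butter $0.0750, tempeh $0.0816, tofu $0.1167, almonds $0.2400.
Take 2 servings of peanut butter: +12.0 g protein for $0.90 (total $0.90, still need 67.0 g).
Take 3 servings of tempeh: +57.0 g protein for $4.65 (total $5.55, still need 10.0 g).
Take 1.111 servings of tofu: +10.0 g protein for $1.17 (total $6.72, still need 0.0 g).
Greedy by cheapest-per-g is optimal for a single linear constraint, so the minimum cost is $6.72.

$6.72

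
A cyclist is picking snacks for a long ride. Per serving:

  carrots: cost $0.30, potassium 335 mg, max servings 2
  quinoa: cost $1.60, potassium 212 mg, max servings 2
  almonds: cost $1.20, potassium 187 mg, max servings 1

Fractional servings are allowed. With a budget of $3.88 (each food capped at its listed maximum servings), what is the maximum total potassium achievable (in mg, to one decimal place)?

Potassium per dollar: carrots 1117, almonds 155.8, quinoa 132.5.
Take 2 servings of carrots: spends $0.60, +670.0 mg potassium (running total 670.0 mg).
Take 1 serving of almonds: spends $1.20, +187.0 mg potassium (running total 857.0 mg).
Take 1.3 servings of quinoa: spends $2.08, +275.6 mg potassium (running total 1132.6 mg).
Greedy by best ratio exhausts the cost allowance optimally: 1132.6 mg.

1132.6 mg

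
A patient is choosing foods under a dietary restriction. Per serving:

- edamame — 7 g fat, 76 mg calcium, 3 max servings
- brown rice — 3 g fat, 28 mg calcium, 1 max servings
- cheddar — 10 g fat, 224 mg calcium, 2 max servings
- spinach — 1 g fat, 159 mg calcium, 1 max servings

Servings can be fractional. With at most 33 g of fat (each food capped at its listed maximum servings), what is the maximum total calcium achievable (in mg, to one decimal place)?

737.3 mg

Calcium per g fat: spinach 159, cheddar 22.4, edamame 10.86, brown rice 9.333.
Take 1 serving of spinach: uses 1 g fat, +159.0 mg calcium (running total 159.0 mg).
Take 2 servings of cheddar: uses 20 g fat, +448.0 mg calcium (running total 607.0 mg).
Take 1.714 servings of edamame: uses 12 g fat, +130.3 mg calcium (running total 737.3 mg).
Filling greedily by calcium-per-g fat is optimal for one linear limit, giving 737.3 mg.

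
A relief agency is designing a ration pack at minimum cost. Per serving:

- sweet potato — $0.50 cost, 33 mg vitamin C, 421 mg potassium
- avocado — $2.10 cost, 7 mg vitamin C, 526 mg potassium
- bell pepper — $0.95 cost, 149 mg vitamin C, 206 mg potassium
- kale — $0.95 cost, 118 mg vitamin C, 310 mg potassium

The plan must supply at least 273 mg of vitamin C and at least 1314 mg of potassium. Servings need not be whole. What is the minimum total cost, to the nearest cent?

Minimising a linear cost over {vitamin C ≥ 273, potassium ≥ 1314, servings ≥ 0} — the optimum is at a vertex, using one or two foods.
sweet potato only: max(273/33, 1314/421) = 8.273 servings → $4.14.
avocado only: max(273/7, 1314/526) = 39 servings → $81.90.
bell pepper only: max(273/149, 1314/206) = 6.379 servings → $6.06.
kale only: max(273/118, 1314/310) = 4.239 servings → $4.03.
sweet potato + avocado: intersection lies outside the first quadrant.
sweet potato + bell pepper with both tight: 2.495 servings and 1.28 servings → $2.46.
sweet potato + kale with both tight: 1.785 servings and 1.814 servings → $2.62.
avocado + bell pepper with both tight: 1.814 servings and 1.747 servings → $5.47.
avocado + kale with both tight: 1.176 servings and 2.244 servings → $4.60.
bell pepper + kale with both targets exact would need a negative amount; discard.
Cheapest feasible corner: $2.46.

$2.46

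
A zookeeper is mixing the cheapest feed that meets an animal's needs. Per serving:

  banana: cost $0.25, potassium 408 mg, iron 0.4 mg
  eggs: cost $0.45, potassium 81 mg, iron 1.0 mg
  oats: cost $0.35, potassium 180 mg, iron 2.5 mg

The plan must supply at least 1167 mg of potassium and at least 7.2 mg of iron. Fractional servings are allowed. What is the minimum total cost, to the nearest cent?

$1.34

At the optimum either one food covers both requirements or two foods hit both targets exactly; no other combination can be cheaper.
banana only: max(1167/408, 7.2/0.4) = 18 servings → $4.50.
eggs only: max(1167/81, 7.2/1.0) = 14.41 servings → $6.48.
oats only: max(1167/180, 7.2/2.5) = 6.483 servings → $2.27.
banana + eggs with both tight: 1.554 servings and 6.578 servings → $3.35.
banana + oats with both tight: 1.71 servings and 2.606 servings → $1.34.
eggs + oats: intersection lies outside the first quadrant.
The minimum over all feasible corners is $1.34.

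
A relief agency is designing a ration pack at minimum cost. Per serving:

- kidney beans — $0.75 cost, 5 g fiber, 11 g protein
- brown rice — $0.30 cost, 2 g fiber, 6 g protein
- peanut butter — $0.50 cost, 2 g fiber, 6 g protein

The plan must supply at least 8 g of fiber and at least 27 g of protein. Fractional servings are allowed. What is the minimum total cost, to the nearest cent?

Minimising a linear cost over {fiber ≥ 8, protein ≥ 27, servings ≥ 0} — the optimum is at a vertex, using one or two foods.
kidney beans only: max(8/5, 27/11) = 2.455 servings → $1.84.
brown rice only: max(8/2, 27/6) = 4.5 servings → $1.35.
peanut butter only: max(8/2, 27/6) = 4.5 servings → $2.25.
kidney beans + brown rice: the both-tight solution has a negative serving — not a feasible corner.
kidney beans + peanut butter with both targets exact would need a negative amount; discard.
brown rice + peanut butter (both tight): parallel constraints — no distinct corner.
So the least-cost plan costs $1.35.

$1.35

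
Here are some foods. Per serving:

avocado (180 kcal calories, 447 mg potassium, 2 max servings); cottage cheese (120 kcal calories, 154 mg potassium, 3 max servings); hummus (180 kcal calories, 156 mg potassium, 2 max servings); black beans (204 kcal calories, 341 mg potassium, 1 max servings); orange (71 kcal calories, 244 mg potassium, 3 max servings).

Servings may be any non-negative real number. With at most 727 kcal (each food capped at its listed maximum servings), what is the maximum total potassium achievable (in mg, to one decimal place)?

Potassium per kcal: orange 3.437, avocado 2.483, black beans 1.672, cottage cheese 1.283, hummus 0.8667.
Take 3 servings of orange: uses 213 kcal, +732.0 mg potassium (running total 732.0 mg).
Take 2 servings of avocado: uses 360 kcal, +894.0 mg potassium (running total 1626.0 mg).
Take 0.7549 servings of black beans: uses 154 kcal, +257.4 mg potassium (running total 1883.4 mg).
Filling greedily by potassium-per-kcal is optimal for one linear limit, giving 1883.4 mg.

1883.4 mg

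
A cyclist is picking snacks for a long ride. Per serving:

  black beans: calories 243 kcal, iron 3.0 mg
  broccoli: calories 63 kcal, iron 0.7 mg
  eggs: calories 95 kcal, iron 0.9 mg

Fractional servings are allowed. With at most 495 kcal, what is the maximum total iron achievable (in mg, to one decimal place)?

Iron per kcal: black beans 0.01235, broccoli 0.01111, eggs 0.009474.
With no serving limits, spend the whole calories allowance on black beans: 495 kcal / 243 kcal × 3.0 mg = 6.1 mg.

6.1 mg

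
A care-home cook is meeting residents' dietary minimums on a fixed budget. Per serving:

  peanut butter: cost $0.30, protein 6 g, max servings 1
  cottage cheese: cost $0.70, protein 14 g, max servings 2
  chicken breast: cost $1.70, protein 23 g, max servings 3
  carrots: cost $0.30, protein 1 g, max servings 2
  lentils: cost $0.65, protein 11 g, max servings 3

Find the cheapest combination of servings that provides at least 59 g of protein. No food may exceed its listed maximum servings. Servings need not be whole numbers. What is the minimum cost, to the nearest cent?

Cost per g of protein: peanut butter $0.0500, cottage cheese $0.0500, lentils $0.0591, chicken breast $0.0739, carrots $0.3000.
Take 1 serving of peanut butter: +6.0 g protein for $0.30 (total $0.30, still need 53.0 g).
Take 2 servings of cottage cheese: +28.0 g protein for $1.40 (total $1.70, still need 25.0 g).
Take 2.273 servings of lentils: +25.0 g protein for $1.48 (total $3.18, still need 0.0 g).
Filling from the cheapest source first is optimal under one linear minimum: $3.18.

$3.18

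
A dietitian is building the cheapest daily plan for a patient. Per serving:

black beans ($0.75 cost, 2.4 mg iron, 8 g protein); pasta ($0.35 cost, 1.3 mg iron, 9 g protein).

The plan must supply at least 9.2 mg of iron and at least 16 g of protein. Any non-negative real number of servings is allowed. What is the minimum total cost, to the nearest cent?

The cheapest plan sits at a corner of the feasible region — with two constraints it uses at most two foods.
black beans only: max(9.2/2.4, 16/8) = 3.833 servings → $2.88.
pasta only: max(9.2/1.3, 16/9) = 7.077 servings → $2.48.
black beans + pasta: intersection lies outside the first quadrant.
The minimum over all feasible corners is $2.48.

$2.48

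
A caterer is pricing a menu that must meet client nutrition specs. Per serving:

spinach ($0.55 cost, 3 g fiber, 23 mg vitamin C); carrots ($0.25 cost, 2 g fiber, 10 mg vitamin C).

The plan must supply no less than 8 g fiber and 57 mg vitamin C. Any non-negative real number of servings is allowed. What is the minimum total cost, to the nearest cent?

$1.37

For a min-cost LP with two ≥-constraints, a basic feasible solution has at most two positive variables.
spinach only: max(8/3, 57/23) = 2.667 servings → $1.47.
carrots only: max(8/2, 57/10) = 5.7 servings → $1.43.
spinach + carrots with both tight: 2.125 servings and 0.8125 servings → $1.37.
The minimum over all feasible corners is $1.37.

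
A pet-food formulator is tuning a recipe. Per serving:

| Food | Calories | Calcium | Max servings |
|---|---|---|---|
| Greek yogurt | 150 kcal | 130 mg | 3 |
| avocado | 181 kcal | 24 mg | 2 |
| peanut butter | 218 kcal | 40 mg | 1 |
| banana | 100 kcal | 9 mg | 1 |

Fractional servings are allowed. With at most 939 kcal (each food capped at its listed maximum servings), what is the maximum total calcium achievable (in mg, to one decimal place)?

Calcium per kcal: Greek yogurt 0.8667, peanut butter 0.1835, avocado 0.1326, banana 0.09.
Take 3 servings of Greek yogurt: uses 450 kcal, +390.0 mg calcium (running total 390.0 mg).
Take 1 serving of peanut butter: uses 218 kcal, +40.0 mg calcium (running total 430.0 mg).
Take 1.497 servings of avocado: uses 271 kcal, +35.9 mg calcium (running total 465.9 mg).
Filling greedily by calcium-per-kcal is optimal for one linear limit, giving 465.9 mg.

465.9 mg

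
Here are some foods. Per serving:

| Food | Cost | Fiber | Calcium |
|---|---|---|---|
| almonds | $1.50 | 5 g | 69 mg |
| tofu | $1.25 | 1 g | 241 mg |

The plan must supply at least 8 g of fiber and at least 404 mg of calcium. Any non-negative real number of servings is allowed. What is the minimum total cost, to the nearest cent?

$3.63

A basic optimal solution has at most two foods positive. Try each food alone and each pair with both targets met exactly.
almonds only: max(8/5, 404/69) = 5.855 servings → $8.78.
tofu only: max(8/1, 404/241) = 8 servings → $10.00.
almonds + tofu with both tight: 1.342 servings and 1.292 servings → $3.63.
So the least-cost plan costs $3.63.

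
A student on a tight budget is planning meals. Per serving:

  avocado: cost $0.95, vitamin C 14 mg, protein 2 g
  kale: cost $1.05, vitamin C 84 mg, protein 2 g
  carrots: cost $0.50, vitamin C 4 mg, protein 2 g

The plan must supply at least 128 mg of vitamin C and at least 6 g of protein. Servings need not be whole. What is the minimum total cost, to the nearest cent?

With two linear requirements the optimum uses one or two foods; enumerate the corners.
avocado only: max(128/14, 6/2) = 9.143 servings → $8.69.
kale only: max(128/84, 6/2) = 3 servings → $3.15.
carrots only: max(128/4, 6/2) = 32 servings → $16.00.
avocado + kale with both tight: 1.771 servings and 1.229 servings → $2.97.
avocado + carrots with both targets exact would need a negative amount; discard.
kale + carrots with both tight: 1.45 servings and 1.55 servings → $2.30.
So the least-cost plan costs $2.30.

$2.30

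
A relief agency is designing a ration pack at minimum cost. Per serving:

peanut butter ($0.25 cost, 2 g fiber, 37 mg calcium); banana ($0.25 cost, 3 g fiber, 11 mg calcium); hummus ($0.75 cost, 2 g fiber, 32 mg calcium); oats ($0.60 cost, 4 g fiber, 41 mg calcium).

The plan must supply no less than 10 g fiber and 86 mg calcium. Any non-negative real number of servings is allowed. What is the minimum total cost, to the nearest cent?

$0.97

At the optimum either one food covers both requirements or two foods hit both targets exactly; no other combination can be cheaper.
peanut butter only: max(10/2, 86/37) = 5 servings → $1.25.
banana only: max(10/3, 86/11) = 7.818 servings → $1.95.
hummus only: max(10/2, 86/32) = 5 servings → $3.75.
oats only: max(10/4, 86/41) = 2.5 servings → $1.50.
peanut butter + banana with both tight: 1.663 servings and 2.225 servings → $0.97.
peanut butter + hummus: intersection lies outside the first quadrant.
peanut butter + oats with both targets exact would need a negative amount; discard.
banana + hummus with both tight: 2 servings and 2 servings → $2.00.
banana + oats with both tight: 0.8354 servings and 1.873 servings → $1.33.
hummus + oats: the both-tight solution has a negative serving — not a feasible corner.
Cheapest feasible corner: $0.97.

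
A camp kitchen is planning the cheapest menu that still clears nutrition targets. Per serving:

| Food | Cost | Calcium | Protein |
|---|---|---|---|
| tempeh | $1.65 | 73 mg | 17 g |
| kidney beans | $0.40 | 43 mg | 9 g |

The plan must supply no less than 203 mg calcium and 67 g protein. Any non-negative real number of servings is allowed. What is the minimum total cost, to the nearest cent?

tempeh only: max(203/73, 67/17) = 3.941 servings → $6.50.
kidney beans only: max(203/43, 67/9) = 7.444 servings → $2.98.
tempeh + kidney beans: intersection lies outside the first quadrant.
Cheapest feasible corner: $2.98.

$2.98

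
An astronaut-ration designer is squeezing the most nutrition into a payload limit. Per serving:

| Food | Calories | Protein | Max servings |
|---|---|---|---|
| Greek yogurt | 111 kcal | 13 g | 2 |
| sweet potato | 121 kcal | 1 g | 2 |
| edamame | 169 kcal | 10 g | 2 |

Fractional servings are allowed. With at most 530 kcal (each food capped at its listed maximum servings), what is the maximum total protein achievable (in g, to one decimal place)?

Protein per kcal: Greek yogurt 0.1171, edamame 0.05917, sweet potato 0.008264.
Take 2 servings of Greek yogurt: uses 222 kcal, +26.0 g protein (running total 26.0 g).
Take 1.822 servings of edamame: uses 308 kcal, +18.2 g protein (running total 44.2 g).
Filling greedily by protein-per-kcal is optimal for one linear limit, giving 44.2 g.

44.2 g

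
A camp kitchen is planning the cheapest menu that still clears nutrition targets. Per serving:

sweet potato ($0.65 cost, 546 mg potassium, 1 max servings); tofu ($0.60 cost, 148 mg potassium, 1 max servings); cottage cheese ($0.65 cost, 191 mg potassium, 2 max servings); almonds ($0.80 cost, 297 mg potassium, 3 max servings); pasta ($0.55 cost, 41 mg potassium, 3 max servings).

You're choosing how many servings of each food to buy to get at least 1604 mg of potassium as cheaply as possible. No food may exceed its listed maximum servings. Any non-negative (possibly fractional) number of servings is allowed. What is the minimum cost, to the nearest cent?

$3.62

Cost per mg of potassium: sweet potato $0.0012, almonds $0.0027, cottage cheese $0.0034, tofu $0.0041, pasta $0.0134.
Take 1 serving of sweet potato: +546.0 mg potassium for $0.65 (total $0.65, still need 1058.0 mg).
Take 3 servings of almonds: +891.0 mg potassium for $2.40 (total $3.05, still need 167.0 mg).
Take 0.8743 servings of cottage cheese: +167.0 mg potassium for $0.57 (total $3.62, still need 0.0 mg).
Greedy by cheapest-per-mg is optimal for a single linear constraint, so the minimum cost is $3.62.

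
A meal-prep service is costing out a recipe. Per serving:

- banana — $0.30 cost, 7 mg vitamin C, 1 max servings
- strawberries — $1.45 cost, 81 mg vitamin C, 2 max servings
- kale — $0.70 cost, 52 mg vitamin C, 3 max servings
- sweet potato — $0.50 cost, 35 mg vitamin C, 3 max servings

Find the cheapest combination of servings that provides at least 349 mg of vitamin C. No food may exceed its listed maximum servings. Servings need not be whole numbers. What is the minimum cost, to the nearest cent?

$5.18

Cost per mg of vitamin C: kale $0.0135, sweet potato $0.0143, strawberries $0.0179, banana $0.0429.
Take 3 servings of kale: +156.0 mg vitamin C for $2.10 (total $2.10, still need 193.0 mg).
Take 3 servings of sweet potato: +105.0 mg vitamin C for $1.50 (total $3.60, still need 88.0 mg).
Take 1.086 servings of strawberries: +88.0 mg vitamin C for $1.58 (total $5.18, still need 0.0 mg).
Greedy by cheapest-per-mg is optimal for a single linear constraint, so the minimum cost is $5.18.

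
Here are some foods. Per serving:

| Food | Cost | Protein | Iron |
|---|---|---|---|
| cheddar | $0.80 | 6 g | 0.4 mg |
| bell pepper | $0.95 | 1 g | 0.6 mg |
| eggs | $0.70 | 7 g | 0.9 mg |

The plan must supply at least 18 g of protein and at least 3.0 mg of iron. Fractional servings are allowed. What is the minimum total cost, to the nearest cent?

$2.33

Minimising a linear cost over {protein ≥ 18, iron ≥ 3.0, servings ≥ 0} — the optimum is at a vertex, using one or two foods.
cheddar only: max(18/6, 3.0/0.4) = 7.5 servings → $6.00.
bell pepper only: max(18/1, 3.0/0.6) = 18 servings → $17.10.
eggs only: max(18/7, 3.0/0.9) = 3.333 servings → $2.33.
cheddar + bell pepper with both tight: 2.438 servings and 3.375 servings → $5.16.
cheddar + eggs: the both-tight solution has a negative serving — not a feasible corner.
bell pepper + eggs with both tight: 1.455 servings and 2.364 servings → $3.04.
So the least-cost plan costs $2.33.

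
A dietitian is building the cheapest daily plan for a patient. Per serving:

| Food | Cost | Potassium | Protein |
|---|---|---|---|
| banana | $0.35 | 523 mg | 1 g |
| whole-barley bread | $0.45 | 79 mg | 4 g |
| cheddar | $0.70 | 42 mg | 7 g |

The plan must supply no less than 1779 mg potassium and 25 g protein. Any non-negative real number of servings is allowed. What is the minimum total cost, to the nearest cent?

$3.29

banana only: max(1779/523, 25/1) = 25 servings → $8.75.
whole-barley bread only: max(1779/79, 25/4) = 22.52 servings → $10.13.
cheddar only: max(1779/42, 25/7) = 42.36 servings → $29.65.
banana + whole-barley bread with both tight: 2.554 servings and 5.612 servings → $3.42.
banana + cheddar with both tight: 3.151 servings and 3.121 servings → $3.29.
whole-barley bread + cheddar: intersection lies outside the first quadrant.
Cheapest feasible corner: $3.29.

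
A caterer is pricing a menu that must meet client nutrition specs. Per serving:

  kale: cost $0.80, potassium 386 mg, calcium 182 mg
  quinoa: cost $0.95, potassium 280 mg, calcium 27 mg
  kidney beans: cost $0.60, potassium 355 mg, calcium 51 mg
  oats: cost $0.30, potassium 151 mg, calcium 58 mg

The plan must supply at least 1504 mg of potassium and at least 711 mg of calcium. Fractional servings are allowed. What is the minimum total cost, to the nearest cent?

$3.13

This is a tiny linear program; its minimum lies at a vertex of the feasible set. List the vertices and price them.
kale only: max(1504/386, 711/182) = 3.907 servings → $3.13.
quinoa only: max(1504/280, 711/27) = 26.33 servings → $25.02.
kidney beans only: max(1504/355, 711/51) = 13.94 servings → $8.36.
oats only: max(1504/151, 711/58) = 12.26 servings → $3.68.
kale + quinoa with both targets exact would need a negative amount; discard.
kale + kidney beans: the both-tight solution has a negative serving — not a feasible corner.
kale + oats with both targets exact would need a negative amount; discard.
quinoa + kidney beans: the both-tight solution has a negative serving — not a feasible corner.
quinoa + oats: intersection lies outside the first quadrant.
kidney beans + oats with both targets exact would need a negative amount; discard.
The minimum over all feasible corners is $3.13.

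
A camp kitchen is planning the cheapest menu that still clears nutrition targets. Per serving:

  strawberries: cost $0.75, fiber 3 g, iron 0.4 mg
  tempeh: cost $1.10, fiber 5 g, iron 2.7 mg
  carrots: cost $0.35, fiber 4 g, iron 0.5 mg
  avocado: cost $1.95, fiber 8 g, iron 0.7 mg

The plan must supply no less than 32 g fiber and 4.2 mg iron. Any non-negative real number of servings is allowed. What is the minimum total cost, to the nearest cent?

For a min-cost LP with two ≥-constraints, a basic feasible solution has at most two positive variables.
strawberries only: max(32/3, 4.2/0.4) = 10.67 servings → $8.00.
tempeh only: max(32/5, 4.2/2.7) = 6.4 servings → $7.04.
carrots only: max(32/4, 4.2/0.5) = 8.4 servings → $2.94.
avocado only: max(32/8, 4.2/0.7) = 6 servings → $11.70.
strawberries + tempeh: the both-tight solution has a negative serving — not a feasible corner.
strawberries + carrots with both tight: 8 servings and 2 servings → $6.70.
strawberries + avocado with both tight: 10.18 servings and 0.1818 servings → $7.99.
tempeh + carrots with both tight: 0.09639 servings and 7.88 servings → $2.86.
tempeh + avocado with both tight: 0.6188 servings and 3.613 servings → $7.73.
carrots + avocado with both targets exact would need a negative amount; discard.
Cheapest feasible corner: $2.86.

$2.86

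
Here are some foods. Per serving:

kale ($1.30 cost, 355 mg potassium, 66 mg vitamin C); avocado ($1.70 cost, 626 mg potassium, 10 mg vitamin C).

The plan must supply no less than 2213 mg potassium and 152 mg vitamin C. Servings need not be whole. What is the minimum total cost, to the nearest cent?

Minimising a linear cost over {potassium ≥ 2213, vitamin C ≥ 152, servings ≥ 0} — the optimum is at a vertex, using one or two foods.
kale only: max(2213/355, 152/66) = 6.234 servings → $8.10.
avocado only: max(2213/626, 152/10) = 15.2 servings → $25.84.
kale + avocado with both tight: 1.934 servings and 2.439 servings → $6.66.
Cheapest feasible corner: $6.66.

$6.66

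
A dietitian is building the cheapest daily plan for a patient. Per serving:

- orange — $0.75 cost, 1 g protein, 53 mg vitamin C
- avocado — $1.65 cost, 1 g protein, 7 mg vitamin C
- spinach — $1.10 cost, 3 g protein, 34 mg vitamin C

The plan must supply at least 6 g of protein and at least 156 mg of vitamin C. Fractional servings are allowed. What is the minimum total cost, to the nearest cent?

An LP optimum is at a vertex; with two nutrient constraints at most two foods are used. Check each candidate.
orange only: max(6/1, 156/53) = 6 servings → $4.50.
avocado only: max(6/1, 156/7) = 22.29 servings → $36.77.
spinach only: max(6/3, 156/34) = 4.588 servings → $5.05.
orange + avocado with both tight: 2.478 servings and 3.522 servings → $7.67.
orange + spinach with both tight: 2.112 servings and 1.296 servings → $3.01.
avocado + spinach: intersection lies outside the first quadrant.
Cheapest feasible corner: $3.01.

$3.01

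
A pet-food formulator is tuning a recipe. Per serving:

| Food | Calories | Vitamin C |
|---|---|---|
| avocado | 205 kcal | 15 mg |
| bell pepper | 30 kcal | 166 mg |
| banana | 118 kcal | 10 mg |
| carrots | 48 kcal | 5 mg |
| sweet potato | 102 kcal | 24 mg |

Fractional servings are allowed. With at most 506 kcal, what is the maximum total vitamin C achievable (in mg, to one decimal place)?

2799.9 mg

Vitamin C per kcal: bell pepper 5.533, sweet potato 0.2353, carrots 0.1042, banana 0.08475, avocado 0.07317.
With no serving limits, spend the whole calories allowance on bell pepper: 506 kcal / 30 kcal × 166 mg = 2799.9 mg.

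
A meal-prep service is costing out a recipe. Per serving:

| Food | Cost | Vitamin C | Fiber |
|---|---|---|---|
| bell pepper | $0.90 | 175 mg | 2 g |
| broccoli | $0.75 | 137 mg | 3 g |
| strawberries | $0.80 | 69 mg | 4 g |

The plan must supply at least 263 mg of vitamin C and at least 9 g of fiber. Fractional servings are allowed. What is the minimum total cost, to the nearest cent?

$1.99

Two binding constraints pin down two serving amounts, so the optimal mix uses at most two foods. The candidates are each food alone (scaled to the tighter of vitamin C/fiber) and each pair with both constraints tight.
bell pepper only: max(263/175, 9/2) = 4.5 servings → $4.05.
broccoli only: max(263/137, 9/3) = 3 servings → $2.25.
strawberries only: max(263/69, 9/4) = 3.812 servings → $3.05.
bell pepper + broccoli: the both-tight solution has a negative serving — not a feasible corner.
bell pepper + strawberries with both tight: 0.7669 servings and 1.867 servings → $2.18.
broccoli + strawberries with both tight: 1.264 servings and 1.302 servings → $1.99.
The minimum over all feasible corners is $1.99.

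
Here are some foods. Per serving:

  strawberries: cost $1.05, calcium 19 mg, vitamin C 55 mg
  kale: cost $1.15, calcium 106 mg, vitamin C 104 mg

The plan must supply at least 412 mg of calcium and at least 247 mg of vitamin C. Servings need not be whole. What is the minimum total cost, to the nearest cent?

$4.47

strawberries only: max(412/19, 247/55) = 21.68 servings → $22.77.
kale only: max(412/106, 247/104) = 3.887 servings → $4.47.
strawberries + kale: intersection lies outside the first quadrant.
Cheapest feasible corner: $4.47.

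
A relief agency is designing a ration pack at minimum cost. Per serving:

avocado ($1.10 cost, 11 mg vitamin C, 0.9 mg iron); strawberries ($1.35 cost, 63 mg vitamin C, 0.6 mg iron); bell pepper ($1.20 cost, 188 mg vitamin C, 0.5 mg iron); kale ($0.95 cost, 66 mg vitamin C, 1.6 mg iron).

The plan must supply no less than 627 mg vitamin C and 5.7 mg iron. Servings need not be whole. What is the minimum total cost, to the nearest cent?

$5.50

With two linear requirements the optimum uses one or two foods; enumerate the corners.
avocado only: max(627/11, 5.7/0.9) = 57 servings → $62.70.
strawberries only: max(627/63, 5.7/0.6) = 9.952 servings → $13.44.
bell pepper only: max(627/188, 5.7/0.5) = 11.4 servings → $13.68.
kale only: max(627/66, 5.7/1.6) = 9.5 servings → $9.03.
avocado + strawberries with both targets exact would need a negative amount; discard.
avocado + bell pepper with both tight: 4.631 servings and 3.064 servings → $8.77.
avocado + kale: intersection lies outside the first quadrant.
strawberries + bell pepper with both tight: 9.325 servings and 0.2103 servings → $12.84.
strawberries + kale: the both-tight solution has a negative serving — not a feasible corner.
bell pepper + kale with both tight: 2.341 servings and 2.831 servings → $5.50.
Cheapest feasible corner: $5.50.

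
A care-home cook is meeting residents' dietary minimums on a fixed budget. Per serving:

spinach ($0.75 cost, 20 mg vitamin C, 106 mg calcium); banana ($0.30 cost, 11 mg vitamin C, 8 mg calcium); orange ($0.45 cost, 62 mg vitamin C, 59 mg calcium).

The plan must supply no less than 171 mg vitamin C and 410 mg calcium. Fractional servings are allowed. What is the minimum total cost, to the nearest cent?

Check every corner: each single food scaled to meet both minima, and each pair solved so both constraints bind.
spinach only: max(171/20, 410/106) = 8.55 servings → $6.41.
banana only: max(171/11, 410/8) = 51.25 servings → $15.38.
orange only: max(171/62, 410/59) = 6.949 servings → $3.13.
spinach + banana with both tight: 3.123 servings and 9.867 servings → $5.30.
spinach + orange with both tight: 2.843 servings and 1.841 servings → $2.96.
banana + orange with both targets exact would need a negative amount; discard.
The minimum over all feasible corners is $2.96.

$2.96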